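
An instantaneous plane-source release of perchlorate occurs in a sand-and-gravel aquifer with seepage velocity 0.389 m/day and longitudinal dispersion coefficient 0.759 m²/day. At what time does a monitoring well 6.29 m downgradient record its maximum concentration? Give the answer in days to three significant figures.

11.9 days

For the 1D instantaneous-source solution, setting ∂C/∂t = 0 at fixed x gives v²t² + 2Dt − x² = 0, so t = (√(D² + v²x²) − D)/v².
√(D² + v²x²) = √(0.759² + 0.389² × 6.29²) = 2.562; v² = 0.151321.
t = (2.562 − 0.759)/0.151321 = 11.9 days (vs. the pure-advection estimate x/v = 16.2 d).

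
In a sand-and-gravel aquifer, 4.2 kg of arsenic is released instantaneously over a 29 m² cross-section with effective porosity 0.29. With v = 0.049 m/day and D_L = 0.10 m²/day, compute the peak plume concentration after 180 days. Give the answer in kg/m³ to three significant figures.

The peak of an instantaneous 1D plume sits at x = vt; there the Gaussian factor is 1 and C_max = M/(n_e·A·√(4πDt)), where n_e·A is the pore area the mass is dissolved in.
√(4πDt) = √(4π × 0.10 × 180) = 15.04 m, so C_max = 4.2/(0.29 × 29 × 15.04) = 0.0332 kg/m³.

0.0332 kg/m³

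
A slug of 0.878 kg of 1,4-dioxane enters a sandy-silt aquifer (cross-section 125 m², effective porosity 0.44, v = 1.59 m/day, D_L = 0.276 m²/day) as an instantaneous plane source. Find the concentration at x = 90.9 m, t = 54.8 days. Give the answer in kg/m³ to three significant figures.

0.000916 kg/m³

For an instantaneous plane source, C(x,t) = M/(n_e·A·√(4πDt)) · exp(−(x−vt)²/(4Dt)), with n_e·A the pore (flow) area.
Plume center vt = 1.59 × 54.8 = 87.132 m, so the well at 90.9 m is 3.768 m downgradient of the peak.
√(4πDt) = 13.79 m, giving peak height M/(n_e·A·√(4πDt)) = 0.878/(0.44 × 125 × 13.79) = 0.001158 kg/m³.
(x−vt)²/(4Dt) = (3.768)²/(4 × 0.276 × 54.8) = 0.2347; exp(−0.2347) = 0.7908.
C = 0.001158 × 0.7908 = 0.000916 kg/m³.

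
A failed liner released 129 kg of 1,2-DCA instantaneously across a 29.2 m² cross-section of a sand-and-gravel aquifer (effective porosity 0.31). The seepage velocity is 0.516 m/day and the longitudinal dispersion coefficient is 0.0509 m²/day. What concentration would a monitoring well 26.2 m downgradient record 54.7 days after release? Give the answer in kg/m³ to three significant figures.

1.67 kg/m³

For an instantaneous plane source, C(x,t) = M/(n_e·A·√(4πDt)) · exp(−(x−vt)²/(4Dt)), with n_e·A the pore (flow) area.
Plume center vt = 0.516 × 54.7 = 28.2252 m, so the well at 26.2 m is 2.0252 m upgradient of the peak.
√(4πDt) = 5.915 m, giving peak height M/(n_e·A·√(4πDt)) = 129/(0.31 × 29.2 × 5.915) = 2.409 kg/m³.
(x−vt)²/(4Dt) = (-2.0252)²/(4 × 0.0509 × 54.7) = 0.3683; exp(−0.3683) = 0.6919.
C = 2.409 × 0.6919 = 1.67 kg/m³.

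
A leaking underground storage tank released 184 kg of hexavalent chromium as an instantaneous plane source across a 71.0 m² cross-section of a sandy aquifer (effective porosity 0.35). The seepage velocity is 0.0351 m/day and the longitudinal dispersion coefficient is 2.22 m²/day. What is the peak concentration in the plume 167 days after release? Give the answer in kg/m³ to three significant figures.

0.108 kg/m³

The peak of an instantaneous 1D plume sits at x = vt; there the Gaussian factor is 1 and C_max = M/(n_e·A·√(4πDt)), where n_e·A is the pore area the mass is dissolved in.
√(4πDt) = √(4π × 2.22 × 167) = 68.26 m, so C_max = 184/(0.35 × 71.0 × 68.26) = 0.108 kg/m³.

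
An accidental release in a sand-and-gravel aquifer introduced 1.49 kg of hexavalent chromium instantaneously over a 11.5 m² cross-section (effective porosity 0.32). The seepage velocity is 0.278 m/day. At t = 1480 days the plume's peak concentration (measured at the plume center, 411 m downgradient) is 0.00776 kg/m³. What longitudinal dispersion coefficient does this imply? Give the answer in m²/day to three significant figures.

At the plume center C_max = M/(n_e·A·√(4πDt)), so D = M²/(4πt·(n_e·A·C_max)²).
n_e·A·C_max = 0.32 × 11.5 × 0.00776 = 0.02856 kg/m.
D = 1.49²/(4π × 1480 × 0.02856²) = 0.146 m²/day.

0.146 m²/day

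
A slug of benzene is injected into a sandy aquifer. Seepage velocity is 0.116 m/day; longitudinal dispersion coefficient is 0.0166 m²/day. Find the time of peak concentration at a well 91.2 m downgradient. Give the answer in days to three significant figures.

For the 1D instantaneous-source solution, setting ∂C/∂t = 0 at fixed x gives v²t² + 2Dt − x² = 0, so t = (√(D² + v²x²) − D)/v².
√(D² + v²x²) = √(0.0166² + 0.116² × 91.2²) = 10.58; v² = 0.013456.
t = (10.58 − 0.0166)/0.013456 = 785 days (vs. the pure-advection estimate x/v = 786 d).

785 days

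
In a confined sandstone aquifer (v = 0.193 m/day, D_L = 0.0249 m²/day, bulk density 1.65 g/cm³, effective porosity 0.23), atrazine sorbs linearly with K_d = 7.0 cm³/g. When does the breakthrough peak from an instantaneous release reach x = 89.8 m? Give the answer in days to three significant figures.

Retardation factor R = 1 + ρ_b·K_d/n = 1 + 1.65 × 7.0/0.23 = 51.22.
Sorption retards both mechanisms: v_R = v/R = 0.003768 m/day, D_R = D/R = 0.0004861 m²/day.
Peak time from v_R²t² + 2D_R t − x² = 0: t = (√(D_R² + v_R²x²) − D_R)/v_R².
√(D_R² + v_R²x²) = √(0.0004861² + 0.003768² × 89.8²) = 0.3384; v_R² = 1.420e-05.
t = (0.3384 − 0.0004861)/1.420e-05 = 23800 days.

23800 days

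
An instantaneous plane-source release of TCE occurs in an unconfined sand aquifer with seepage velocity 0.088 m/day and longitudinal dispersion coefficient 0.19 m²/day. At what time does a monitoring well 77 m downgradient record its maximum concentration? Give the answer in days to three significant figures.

For the 1D instantaneous-source solution, setting ∂C/∂t = 0 at fixed x gives v²t² + 2Dt − x² = 0, so t = (√(D² + v²x²) − D)/v².
√(D² + v²x²) = √(0.19² + 0.088² × 77²) = 6.779; v² = 0.007744.
t = (6.779 − 0.19)/0.007744 = 851 days (vs. the pure-advection estimate x/v = 875 d).

851 days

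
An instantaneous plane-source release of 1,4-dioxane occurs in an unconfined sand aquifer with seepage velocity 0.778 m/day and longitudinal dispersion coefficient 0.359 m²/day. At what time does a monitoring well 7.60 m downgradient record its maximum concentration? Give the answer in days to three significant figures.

For the 1D instantaneous-source solution, setting ∂C/∂t = 0 at fixed x gives v²t² + 2Dt − x² = 0, so t = (√(D² + v²x²) − D)/v².
√(D² + v²x²) = √(0.359² + 0.778² × 7.60²) = 5.924; v² = 0.605284.
t = (5.924 − 0.359)/0.605284 = 9.19 days (vs. the pure-advection estimate x/v = 9.77 d).

9.19 days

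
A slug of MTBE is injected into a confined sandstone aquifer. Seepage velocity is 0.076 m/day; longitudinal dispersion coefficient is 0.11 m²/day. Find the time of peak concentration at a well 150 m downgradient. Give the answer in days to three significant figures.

1950 days

For the 1D instantaneous-source solution, setting ∂C/∂t = 0 at fixed x gives v²t² + 2Dt − x² = 0, so t = (√(D² + v²x²) − D)/v².
√(D² + v²x²) = √(0.11² + 0.076² × 150²) = 11.40; v² = 0.005776.
t = (11.40 − 0.11)/0.005776 = 1950 days (vs. the pure-advection estimate x/v = 1970 d).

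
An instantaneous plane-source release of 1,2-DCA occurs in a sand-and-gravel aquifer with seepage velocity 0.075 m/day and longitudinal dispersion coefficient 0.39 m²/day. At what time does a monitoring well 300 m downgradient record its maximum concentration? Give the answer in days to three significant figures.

3930 days

For the 1D instantaneous-source solution, setting ∂C/∂t = 0 at fixed x gives v²t² + 2Dt − x² = 0, so t = (√(D² + v²x²) − D)/v².
√(D² + v²x²) = √(0.39² + 0.075² × 300²) = 22.50; v² = 0.005625.
t = (22.50 − 0.39)/0.005625 = 3930 days (vs. the pure-advection estimate x/v = 4000 d).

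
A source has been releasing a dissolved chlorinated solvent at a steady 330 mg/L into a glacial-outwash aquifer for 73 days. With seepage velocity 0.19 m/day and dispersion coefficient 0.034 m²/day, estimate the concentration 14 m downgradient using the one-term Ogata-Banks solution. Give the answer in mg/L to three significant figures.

For a continuous step input, C/C₀ ≈ ½·erfc((x−vt)/(2√(Dt))).
vt = 0.19 × 73 = 13.87 m and 2√(Dt) = 2√(0.034 × 73) = 3.151 m.
Argument (x−vt)/(2√(Dt)) = (14 − 13.87)/3.151 = 0.04126; ½·erfc(0.04126) = 0.4767.
C = 330 × 0.4767 = 157 mg/L.

157 mg/L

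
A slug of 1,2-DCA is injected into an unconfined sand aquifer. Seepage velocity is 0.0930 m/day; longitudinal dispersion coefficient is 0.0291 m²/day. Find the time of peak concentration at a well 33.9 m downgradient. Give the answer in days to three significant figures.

For the 1D instantaneous-source solution, setting ∂C/∂t = 0 at fixed x gives v²t² + 2Dt − x² = 0, so t = (√(D² + v²x²) − D)/v².
√(D² + v²x²) = √(0.0291² + 0.0930² × 33.9²) = 3.153; v² = 0.008649.
t = (3.153 − 0.0291)/0.008649 = 361 days (vs. the pure-advection estimate x/v = 365 d).

361 days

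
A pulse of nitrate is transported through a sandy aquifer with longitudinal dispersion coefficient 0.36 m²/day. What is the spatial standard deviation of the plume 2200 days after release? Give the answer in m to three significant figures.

39.8 m

Dispersive spreading gives a Gaussian with σ² = 2Dt; advection only shifts the center.
σ = √(2 × 0.36 × 2200) = 39.8 m.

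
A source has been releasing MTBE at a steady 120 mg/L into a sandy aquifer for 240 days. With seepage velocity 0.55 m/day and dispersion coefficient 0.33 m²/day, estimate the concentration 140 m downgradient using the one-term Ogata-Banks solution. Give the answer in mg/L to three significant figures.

For a continuous step input, C/C₀ ≈ ½·erfc((x−vt)/(2√(Dt))).
vt = 0.55 × 240 = 132 m and 2√(Dt) = 2√(0.33 × 240) = 17.80 m.
Argument (x−vt)/(2√(Dt)) = (140 − 132)/17.80 = 0.4494; ½·erfc(0.4494) = 0.2625.
C = 120 × 0.2625 = 31.5 mg/L.

31.5 mg/L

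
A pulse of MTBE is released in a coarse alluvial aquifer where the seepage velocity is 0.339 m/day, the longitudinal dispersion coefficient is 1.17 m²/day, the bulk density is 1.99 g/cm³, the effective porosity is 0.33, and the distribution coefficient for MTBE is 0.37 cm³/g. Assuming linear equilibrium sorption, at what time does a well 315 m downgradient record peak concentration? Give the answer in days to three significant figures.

2970 days

Retardation factor R = 1 + ρ_b·K_d/n = 1 + 1.99 × 0.37/0.33 = 3.231.
Sorption retards both mechanisms: v_R = v/R = 0.1049 m/day, D_R = D/R = 0.3621 m²/day.
Peak time from v_R²t² + 2D_R t − x² = 0: t = (√(D_R² + v_R²x²) − D_R)/v_R².
√(D_R² + v_R²x²) = √(0.3621² + 0.1049² × 315²) = 33.05; v_R² = 0.01100.
t = (33.05 − 0.3621)/0.01100 = 2970 days.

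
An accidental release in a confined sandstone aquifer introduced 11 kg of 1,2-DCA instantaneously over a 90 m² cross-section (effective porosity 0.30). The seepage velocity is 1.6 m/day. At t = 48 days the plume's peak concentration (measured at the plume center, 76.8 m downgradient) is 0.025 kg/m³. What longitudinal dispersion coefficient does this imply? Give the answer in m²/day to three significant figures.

0.440 m²/day

At the plume center C_max = M/(n_e·A·√(4πDt)), so D = M²/(4πt·(n_e·A·C_max)²).
n_e·A·C_max = 0.30 × 90 × 0.025 = 0.6750 kg/m.
D = 11²/(4π × 48 × 0.6750²) = 0.440 m²/day.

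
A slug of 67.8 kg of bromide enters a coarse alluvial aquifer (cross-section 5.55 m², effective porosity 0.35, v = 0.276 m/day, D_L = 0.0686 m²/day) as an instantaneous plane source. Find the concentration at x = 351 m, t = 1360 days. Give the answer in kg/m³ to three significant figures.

0.208 kg/m³

For an instantaneous plane source, C(x,t) = M/(n_e·A·√(4πDt)) · exp(−(x−vt)²/(4Dt)), with n_e·A the pore (flow) area.
Plume center vt = 0.276 × 1360 = 375.36 m, so the well at 351 m is 24.36 m upgradient of the peak.
√(4πDt) = 34.24 m, giving peak height M/(n_e·A·√(4πDt)) = 67.8/(0.35 × 5.55 × 34.24) = 1.019 kg/m³.
(x−vt)²/(4Dt) = (-24.36)²/(4 × 0.0686 × 1360) = 1.590; exp(−1.590) = 0.2039.
C = 1.019 × 0.2039 = 0.208 kg/m³.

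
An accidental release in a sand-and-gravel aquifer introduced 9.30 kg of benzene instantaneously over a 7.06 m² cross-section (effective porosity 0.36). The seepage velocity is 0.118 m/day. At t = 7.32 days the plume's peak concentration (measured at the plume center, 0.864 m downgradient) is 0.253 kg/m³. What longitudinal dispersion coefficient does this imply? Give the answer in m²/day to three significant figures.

At the plume center C_max = M/(n_e·A·√(4πDt)), so D = M²/(4πt·(n_e·A·C_max)²).
n_e·A·C_max = 0.36 × 7.06 × 0.253 = 0.6430 kg/m.
D = 9.30²/(4π × 7.32 × 0.6430²) = 2.27 m²/day.

2.27 m²/day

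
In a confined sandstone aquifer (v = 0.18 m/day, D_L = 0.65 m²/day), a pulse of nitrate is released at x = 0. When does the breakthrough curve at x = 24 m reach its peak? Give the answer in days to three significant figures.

For the 1D instantaneous-source solution, setting ∂C/∂t = 0 at fixed x gives v²t² + 2Dt − x² = 0, so t = (√(D² + v²x²) − D)/v².
√(D² + v²x²) = √(0.65² + 0.18² × 24²) = 4.369; v² = 0.0324.
t = (4.369 − 0.65)/0.0324 = 115 days (vs. the pure-advection estimate x/v = 133 d).

115 days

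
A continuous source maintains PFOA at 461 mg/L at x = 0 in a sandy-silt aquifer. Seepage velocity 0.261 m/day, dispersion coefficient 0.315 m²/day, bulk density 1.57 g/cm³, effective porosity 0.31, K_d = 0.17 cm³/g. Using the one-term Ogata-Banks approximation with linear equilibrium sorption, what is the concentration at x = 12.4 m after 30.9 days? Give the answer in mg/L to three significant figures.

2.91 mg/L

Retardation factor R = 1 + ρ_b·K_d/n = 1 + 1.57 × 0.17/0.31 = 1.861.
Sorption retards both mechanisms: v_R = v/R = 0.1402 m/day, D_R = D/R = 0.1693 m²/day.
v_R·t = 0.1402 × 30.9 = 4.33218 m; 2√(D_R t) = 4.574 m; argument = (12.4 − 4.33218)/4.574 = 1.764.
C = C₀ × ½·erfc(1.764) = 461 × 0.006304 = 2.91 mg/L.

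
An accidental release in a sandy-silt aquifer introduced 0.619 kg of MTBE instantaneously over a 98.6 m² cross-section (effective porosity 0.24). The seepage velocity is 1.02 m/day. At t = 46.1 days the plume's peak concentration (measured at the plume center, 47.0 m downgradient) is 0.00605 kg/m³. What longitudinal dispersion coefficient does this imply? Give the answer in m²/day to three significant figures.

0.0323 m²/day

At the plume center C_max = M/(n_e·A·√(4πDt)), so D = M²/(4πt·(n_e·A·C_max)²).
n_e·A·C_max = 0.24 × 98.6 × 0.00605 = 0.1432 kg/m.
D = 0.619²/(4π × 46.1 × 0.1432²) = 0.0323 m²/day.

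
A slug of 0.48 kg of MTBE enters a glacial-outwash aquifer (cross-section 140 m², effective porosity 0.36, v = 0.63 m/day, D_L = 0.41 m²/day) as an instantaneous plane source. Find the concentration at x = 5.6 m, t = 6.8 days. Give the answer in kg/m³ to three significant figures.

For an instantaneous plane source, C(x,t) = M/(n_e·A·√(4πDt)) · exp(−(x−vt)²/(4Dt)), with n_e·A the pore (flow) area.
Plume center vt = 0.63 × 6.8 = 4.284 m, so the well at 5.6 m is 1.316 m downgradient of the peak.
√(4πDt) = 5.919 m, giving peak height M/(n_e·A·√(4πDt)) = 0.48/(0.36 × 140 × 5.919) = 0.001609 kg/m³.
(x−vt)²/(4Dt) = (1.316)²/(4 × 0.41 × 6.8) = 0.1553; exp(−0.1553) = 0.8562.
C = 0.001609 × 0.8562 = 0.00138 kg/m³.

0.00138 kg/m³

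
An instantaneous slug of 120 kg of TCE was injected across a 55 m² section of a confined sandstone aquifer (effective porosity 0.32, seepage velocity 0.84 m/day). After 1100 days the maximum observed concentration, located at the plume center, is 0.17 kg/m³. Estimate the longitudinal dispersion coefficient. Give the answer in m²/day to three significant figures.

0.116 m²/day

At the plume center C_max = M/(n_e·A·√(4πDt)), so D = M²/(4πt·(n_e·A·C_max)²).
n_e·A·C_max = 0.32 × 55 × 0.17 = 2.992 kg/m.
D = 120²/(4π × 1100 × 2.992²) = 0.116 m²/day.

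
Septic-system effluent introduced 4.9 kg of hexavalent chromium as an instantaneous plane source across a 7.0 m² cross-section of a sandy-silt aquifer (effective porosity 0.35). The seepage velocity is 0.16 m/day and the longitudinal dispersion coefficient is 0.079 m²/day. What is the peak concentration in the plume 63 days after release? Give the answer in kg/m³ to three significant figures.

0.253 kg/m³

The peak of an instantaneous 1D plume sits at x = vt; there the Gaussian factor is 1 and C_max = M/(n_e·A·√(4πDt)), where n_e·A is the pore area the mass is dissolved in.
√(4πDt) = √(4π × 0.079 × 63) = 7.908 m, so C_max = 4.9/(0.35 × 7.0 × 7.908) = 0.253 kg/m³.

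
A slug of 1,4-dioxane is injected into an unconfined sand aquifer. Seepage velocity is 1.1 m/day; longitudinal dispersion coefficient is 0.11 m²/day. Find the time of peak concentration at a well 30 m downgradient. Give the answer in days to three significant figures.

27.2 days

For the 1D instantaneous-source solution, setting ∂C/∂t = 0 at fixed x gives v²t² + 2Dt − x² = 0, so t = (√(D² + v²x²) − D)/v².
√(D² + v²x²) = √(0.11² + 1.1² × 30²) = 33.00; v² = 1.21.
t = (33.00 − 0.11)/1.21 = 27.2 days (vs. the pure-advection estimate x/v = 27.3 d).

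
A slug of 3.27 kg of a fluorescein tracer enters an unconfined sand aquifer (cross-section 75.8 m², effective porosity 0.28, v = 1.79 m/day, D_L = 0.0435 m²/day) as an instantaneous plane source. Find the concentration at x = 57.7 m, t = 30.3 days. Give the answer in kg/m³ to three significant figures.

0.00389 kg/m³

For an instantaneous plane source, C(x,t) = M/(n_e·A·√(4πDt)) · exp(−(x−vt)²/(4Dt)), with n_e·A the pore (flow) area.
Plume center vt = 1.79 × 30.3 = 54.237 m, so the well at 57.7 m is 3.463 m downgradient of the peak.
√(4πDt) = 4.070 m, giving peak height M/(n_e·A·√(4πDt)) = 3.27/(0.28 × 75.8 × 4.070) = 0.03786 kg/m³.
(x−vt)²/(4Dt) = (3.463)²/(4 × 0.0435 × 30.3) = 2.275; exp(−2.275) = 0.1028.
C = 0.03786 × 0.1028 = 0.00389 kg/m³.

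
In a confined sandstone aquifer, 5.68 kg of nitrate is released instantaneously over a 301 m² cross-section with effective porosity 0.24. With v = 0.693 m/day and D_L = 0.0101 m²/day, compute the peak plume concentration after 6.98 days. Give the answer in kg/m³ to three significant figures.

0.0835 kg/m³

The peak of an instantaneous 1D plume sits at x = vt; there the Gaussian factor is 1 and C_max = M/(n_e·A·√(4πDt)), where n_e·A is the pore area the mass is dissolved in.
√(4πDt) = √(4π × 0.0101 × 6.98) = 0.9412 m, so C_max = 5.68/(0.24 × 301 × 0.9412) = 0.0835 kg/m³.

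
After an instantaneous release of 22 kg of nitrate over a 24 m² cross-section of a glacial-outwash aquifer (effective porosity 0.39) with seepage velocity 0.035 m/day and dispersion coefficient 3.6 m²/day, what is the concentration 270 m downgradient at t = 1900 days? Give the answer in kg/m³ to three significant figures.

0.00176 kg/m³

For an instantaneous plane source, C(x,t) = M/(n_e·A·√(4πDt)) · exp(−(x−vt)²/(4Dt)), with n_e·A the pore (flow) area.
Plume center vt = 0.035 × 1900 = 66.5 m, so the well at 270 m is 203.5 m downgradient of the peak.
√(4πDt) = 293.2 m, giving peak height M/(n_e·A·√(4πDt)) = 22/(0.39 × 24 × 293.2) = 0.008016 kg/m³.
(x−vt)²/(4Dt) = (203.5)²/(4 × 3.6 × 1900) = 1.514; exp(−1.514) = 0.2200.
C = 0.008016 × 0.2200 = 0.00176 kg/m³.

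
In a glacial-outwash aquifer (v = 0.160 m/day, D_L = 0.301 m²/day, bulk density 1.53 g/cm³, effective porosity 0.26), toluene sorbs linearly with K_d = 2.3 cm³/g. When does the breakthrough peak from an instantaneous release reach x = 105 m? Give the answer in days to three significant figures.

Retardation factor R = 1 + ρ_b·K_d/n = 1 + 1.53 × 2.3/0.26 = 14.53.
Sorption retards both mechanisms: v_R = v/R = 0.01101 m/day, D_R = D/R = 0.02072 m²/day.
Peak time from v_R²t² + 2D_R t − x² = 0: t = (√(D_R² + v_R²x²) − D_R)/v_R².
√(D_R² + v_R²x²) = √(0.02072² + 0.01101² × 105²) = 1.156; v_R² = 0.0001212.
t = (1.156 − 0.02072)/0.0001212 = 9370 days.

9370 days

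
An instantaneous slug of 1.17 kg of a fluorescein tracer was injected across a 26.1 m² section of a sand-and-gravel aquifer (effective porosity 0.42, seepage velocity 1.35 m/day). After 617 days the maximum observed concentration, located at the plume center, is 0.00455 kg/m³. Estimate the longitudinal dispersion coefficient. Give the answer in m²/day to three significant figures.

0.0710 m²/day

At the plume center C_max = M/(n_e·A·√(4πDt)), so D = M²/(4πt·(n_e·A·C_max)²).
n_e·A·C_max = 0.42 × 26.1 × 0.00455 = 0.04988 kg/m.
D = 1.17²/(4π × 617 × 0.04988²) = 0.0710 m²/day.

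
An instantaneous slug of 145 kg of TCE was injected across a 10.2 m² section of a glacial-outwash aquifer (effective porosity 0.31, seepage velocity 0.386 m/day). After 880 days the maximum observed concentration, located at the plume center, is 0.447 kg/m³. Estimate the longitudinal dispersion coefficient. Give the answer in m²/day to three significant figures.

At the plume center C_max = M/(n_e·A·√(4πDt)), so D = M²/(4πt·(n_e·A·C_max)²).
n_e·A·C_max = 0.31 × 10.2 × 0.447 = 1.413 kg/m.
D = 145²/(4π × 880 × 1.413²) = 0.952 m²/day.

0.952 m²/day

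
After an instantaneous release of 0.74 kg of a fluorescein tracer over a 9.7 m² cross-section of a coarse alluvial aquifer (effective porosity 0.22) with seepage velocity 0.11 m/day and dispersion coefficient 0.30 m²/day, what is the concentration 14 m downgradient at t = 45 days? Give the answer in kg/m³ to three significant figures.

For an instantaneous plane source, C(x,t) = M/(n_e·A·√(4πDt)) · exp(−(x−vt)²/(4Dt)), with n_e·A the pore (flow) area.
Plume center vt = 0.11 × 45 = 4.95 m, so the well at 14 m is 9.05 m downgradient of the peak.
√(4πDt) = 13.02 m, giving peak height M/(n_e·A·√(4πDt)) = 0.74/(0.22 × 9.7 × 13.02) = 0.02663 kg/m³.
(x−vt)²/(4Dt) = (9.05)²/(4 × 0.30 × 45) = 1.517; exp(−1.517) = 0.2194.
C = 0.02663 × 0.2194 = 0.00584 kg/m³.

0.00584 kg/m³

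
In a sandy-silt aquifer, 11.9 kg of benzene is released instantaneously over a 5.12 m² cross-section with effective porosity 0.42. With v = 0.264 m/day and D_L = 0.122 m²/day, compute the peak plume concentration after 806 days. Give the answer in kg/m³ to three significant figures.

The peak of an instantaneous 1D plume sits at x = vt; there the Gaussian factor is 1 and C_max = M/(n_e·A·√(4πDt)), where n_e·A is the pore area the mass is dissolved in.
√(4πDt) = √(4π × 0.122 × 806) = 35.15 m, so C_max = 11.9/(0.42 × 5.12 × 35.15) = 0.157 kg/m³.

0.157 kg/m³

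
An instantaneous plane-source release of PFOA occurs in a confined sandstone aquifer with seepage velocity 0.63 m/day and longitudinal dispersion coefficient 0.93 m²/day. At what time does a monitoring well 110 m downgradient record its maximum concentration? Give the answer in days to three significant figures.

For the 1D instantaneous-source solution, setting ∂C/∂t = 0 at fixed x gives v²t² + 2Dt − x² = 0, so t = (√(D² + v²x²) − D)/v².
√(D² + v²x²) = √(0.93² + 0.63² × 110²) = 69.31; v² = 0.3969.
t = (69.31 − 0.93)/0.3969 = 172 days (vs. the pure-advection estimate x/v = 175 d).

172 days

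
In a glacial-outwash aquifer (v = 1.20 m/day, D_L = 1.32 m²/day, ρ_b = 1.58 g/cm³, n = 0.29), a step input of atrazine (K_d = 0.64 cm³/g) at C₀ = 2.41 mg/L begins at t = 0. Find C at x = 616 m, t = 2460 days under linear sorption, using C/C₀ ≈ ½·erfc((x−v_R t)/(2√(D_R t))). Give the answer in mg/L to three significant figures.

Retardation factor R = 1 + ρ_b·K_d/n = 1 + 1.58 × 0.64/0.29 = 4.487.
Sorption retards both mechanisms: v_R = v/R = 0.2674 m/day, D_R = D/R = 0.2942 m²/day.
v_R·t = 0.2674 × 2460 = 657.804 m; 2√(D_R t) = 53.80 m; argument = (616 − 657.804)/53.80 = -0.7770.
C = C₀ × ½·erfc(-0.7770) = 2.41 × 0.8641 = 2.08 mg/L.

2.08 mg/L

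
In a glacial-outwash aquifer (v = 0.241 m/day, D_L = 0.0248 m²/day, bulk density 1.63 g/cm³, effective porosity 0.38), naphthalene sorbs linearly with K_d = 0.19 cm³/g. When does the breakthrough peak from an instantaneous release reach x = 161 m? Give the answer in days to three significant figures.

Retardation factor R = 1 + ρ_b·K_d/n = 1 + 1.63 × 0.19/0.38 = 1.815.
Sorption retards both mechanisms: v_R = v/R = 0.1328 m/day, D_R = D/R = 0.01366 m²/day.
Peak time from v_R²t² + 2D_R t − x² = 0: t = (√(D_R² + v_R²x²) − D_R)/v_R².
√(D_R² + v_R²x²) = √(0.01366² + 0.1328² × 161²) = 21.38; v_R² = 0.01764.
t = (21.38 − 0.01366)/0.01764 = 1210 days.

1210 days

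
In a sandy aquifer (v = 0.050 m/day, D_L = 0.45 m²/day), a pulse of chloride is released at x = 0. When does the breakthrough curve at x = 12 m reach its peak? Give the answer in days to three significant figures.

120 days

For the 1D instantaneous-source solution, setting ∂C/∂t = 0 at fixed x gives v²t² + 2Dt − x² = 0, so t = (√(D² + v²x²) − D)/v².
√(D² + v²x²) = √(0.45² + 0.050² × 12²) = 0.7500; v² = 0.0025.
t = (0.7500 − 0.45)/0.0025 = 120 days (vs. the pure-advection estimate x/v = 240 d).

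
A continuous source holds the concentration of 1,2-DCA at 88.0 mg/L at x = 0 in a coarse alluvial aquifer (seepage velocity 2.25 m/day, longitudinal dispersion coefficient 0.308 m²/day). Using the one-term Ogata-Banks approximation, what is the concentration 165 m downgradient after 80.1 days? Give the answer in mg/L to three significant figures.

86.7 mg/L

For a continuous step input, C/C₀ ≈ ½·erfc((x−vt)/(2√(Dt))).
vt = 2.25 × 80.1 = 180.225 m and 2√(Dt) = 2√(0.308 × 80.1) = 9.934 m.
Argument (x−vt)/(2√(Dt)) = (165 − 180.225)/9.934 = -1.533; ½·erfc(-1.533) = 0.9849.
C = 88.0 × 0.9849 = 86.7 mg/L.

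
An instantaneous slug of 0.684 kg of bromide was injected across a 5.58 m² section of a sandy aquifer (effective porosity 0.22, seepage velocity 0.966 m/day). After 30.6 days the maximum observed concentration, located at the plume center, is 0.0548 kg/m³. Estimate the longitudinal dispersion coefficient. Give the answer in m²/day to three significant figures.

0.269 m²/day

At the plume center C_max = M/(n_e·A·√(4πDt)), so D = M²/(4πt·(n_e·A·C_max)²).
n_e·A·C_max = 0.22 × 5.58 × 0.0548 = 0.06727 kg/m.
D = 0.684²/(4π × 30.6 × 0.06727²) = 0.269 m²/day.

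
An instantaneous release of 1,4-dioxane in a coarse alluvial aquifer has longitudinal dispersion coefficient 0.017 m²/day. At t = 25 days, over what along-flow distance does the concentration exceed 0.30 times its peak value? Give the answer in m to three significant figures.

2.86 m

The plume is Gaussian with σ = √(2Dt) = √(2 × 0.017 × 25) = 0.9220 m.
C/C_peak = exp(−Δx²/(2σ²)) = 0.30 ⇒ Δx = σ·√(−2 ln 0.30) = 0.9220 × 1.552 = 1.431 m.
Width = 2Δx = 2.86 m.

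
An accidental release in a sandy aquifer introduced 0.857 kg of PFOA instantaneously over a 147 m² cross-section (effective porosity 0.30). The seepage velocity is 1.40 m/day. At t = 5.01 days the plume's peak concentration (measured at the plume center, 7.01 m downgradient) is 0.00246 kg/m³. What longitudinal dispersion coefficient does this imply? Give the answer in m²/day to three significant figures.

At the plume center C_max = M/(n_e·A·√(4πDt)), so D = M²/(4πt·(n_e·A·C_max)²).
n_e·A·C_max = 0.30 × 147 × 0.00246 = 0.1085 kg/m.
D = 0.857²/(4π × 5.01 × 0.1085²) = 0.991 m²/day.

0.991 m²/day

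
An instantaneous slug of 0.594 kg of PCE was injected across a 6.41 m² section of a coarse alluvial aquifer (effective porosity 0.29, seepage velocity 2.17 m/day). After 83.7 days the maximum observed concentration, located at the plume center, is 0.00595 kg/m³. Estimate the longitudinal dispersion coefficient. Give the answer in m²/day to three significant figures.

At the plume center C_max = M/(n_e·A·√(4πDt)), so D = M²/(4πt·(n_e·A·C_max)²).
n_e·A·C_max = 0.29 × 6.41 × 0.00595 = 0.01106 kg/m.
D = 0.594²/(4π × 83.7 × 0.01106²) = 2.74 m²/day.

2.74 m²/day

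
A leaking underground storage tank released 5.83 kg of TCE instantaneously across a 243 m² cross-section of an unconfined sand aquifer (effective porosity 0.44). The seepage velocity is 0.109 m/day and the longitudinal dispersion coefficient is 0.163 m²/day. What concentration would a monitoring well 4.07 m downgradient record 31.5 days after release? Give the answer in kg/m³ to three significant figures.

For an instantaneous plane source, C(x,t) = M/(n_e·A·√(4πDt)) · exp(−(x−vt)²/(4Dt)), with n_e·A the pore (flow) area.
Plume center vt = 0.109 × 31.5 = 3.4335 m, so the well at 4.07 m is 0.6365 m downgradient of the peak.
√(4πDt) = 8.033 m, giving peak height M/(n_e·A·√(4πDt)) = 5.83/(0.44 × 243 × 8.033) = 0.006788 kg/m³.
(x−vt)²/(4Dt) = (0.6365)²/(4 × 0.163 × 31.5) = 0.01973; exp(−0.01973) = 0.9805.
C = 0.006788 × 0.9805 = 0.00666 kg/m³.

0.00666 kg/m³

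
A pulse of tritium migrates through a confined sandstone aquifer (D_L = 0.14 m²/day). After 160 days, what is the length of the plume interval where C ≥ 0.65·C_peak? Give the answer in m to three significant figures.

12.4 m

The plume is Gaussian with σ = √(2Dt) = √(2 × 0.14 × 160) = 6.693 m.
C/C_peak = exp(−Δx²/(2σ²)) = 0.65 ⇒ Δx = σ·√(−2 ln 0.65) = 6.693 × 0.9282 = 6.212 m.
Width = 2Δx = 12.4 m.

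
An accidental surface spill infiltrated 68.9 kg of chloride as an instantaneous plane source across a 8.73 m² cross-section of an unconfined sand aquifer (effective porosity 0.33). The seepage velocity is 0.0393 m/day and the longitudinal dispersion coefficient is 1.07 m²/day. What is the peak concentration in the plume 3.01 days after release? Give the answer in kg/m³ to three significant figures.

The peak of an instantaneous 1D plume sits at x = vt; there the Gaussian factor is 1 and C_max = M/(n_e·A·√(4πDt)), where n_e·A is the pore area the mass is dissolved in.
√(4πDt) = √(4π × 1.07 × 3.01) = 6.362 m, so C_max = 68.9/(0.33 × 8.73 × 6.362) = 3.76 kg/m³.

3.76 kg/m³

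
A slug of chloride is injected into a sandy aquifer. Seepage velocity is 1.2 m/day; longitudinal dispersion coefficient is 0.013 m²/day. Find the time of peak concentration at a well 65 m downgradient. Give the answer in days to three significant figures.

For the 1D instantaneous-source solution, setting ∂C/∂t = 0 at fixed x gives v²t² + 2Dt − x² = 0, so t = (√(D² + v²x²) − D)/v².
√(D² + v²x²) = √(0.013² + 1.2² × 65²) = 78.00; v² = 1.44.
t = (78.00 − 0.013)/1.44 = 54.2 days (vs. the pure-advection estimate x/v = 54.2 d).

54.2 days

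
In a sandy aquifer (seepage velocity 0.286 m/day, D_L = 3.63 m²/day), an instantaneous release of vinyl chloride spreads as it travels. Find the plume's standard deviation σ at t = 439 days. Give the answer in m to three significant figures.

56.5 m

Dispersive spreading gives a Gaussian with σ² = 2Dt; advection only shifts the center.
σ = √(2 × 3.63 × 439) = 56.5 m.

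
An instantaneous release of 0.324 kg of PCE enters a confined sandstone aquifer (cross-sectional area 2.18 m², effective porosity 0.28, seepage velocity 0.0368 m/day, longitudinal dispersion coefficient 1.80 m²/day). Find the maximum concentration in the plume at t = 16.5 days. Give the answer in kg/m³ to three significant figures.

0.0275 kg/m³

The peak of an instantaneous 1D plume sits at x = vt; there the Gaussian factor is 1 and C_max = M/(n_e·A·√(4πDt)), where n_e·A is the pore area the mass is dissolved in.
√(4πDt) = √(4π × 1.80 × 16.5) = 19.32 m, so C_max = 0.324/(0.28 × 2.18 × 19.32) = 0.0275 kg/m³.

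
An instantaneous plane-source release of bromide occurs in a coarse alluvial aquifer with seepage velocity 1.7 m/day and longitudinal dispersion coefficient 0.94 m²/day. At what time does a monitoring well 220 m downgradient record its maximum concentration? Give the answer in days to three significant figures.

129 days

For the 1D instantaneous-source solution, setting ∂C/∂t = 0 at fixed x gives v²t² + 2Dt − x² = 0, so t = (√(D² + v²x²) − D)/v².
√(D² + v²x²) = √(0.94² + 1.7² × 220²) = 374.0; v² = 2.89.
t = (374.0 − 0.94)/2.89 = 129 days (vs. the pure-advection estimate x/v = 129 d).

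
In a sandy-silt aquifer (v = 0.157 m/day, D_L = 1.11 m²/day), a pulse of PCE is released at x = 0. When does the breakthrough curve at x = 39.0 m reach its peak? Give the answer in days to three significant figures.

For the 1D instantaneous-source solution, setting ∂C/∂t = 0 at fixed x gives v²t² + 2Dt − x² = 0, so t = (√(D² + v²x²) − D)/v².
√(D² + v²x²) = √(1.11² + 0.157² × 39.0²) = 6.223; v² = 0.024649.
t = (6.223 − 1.11)/0.024649 = 207 days (vs. the pure-advection estimate x/v = 248 d).

207 days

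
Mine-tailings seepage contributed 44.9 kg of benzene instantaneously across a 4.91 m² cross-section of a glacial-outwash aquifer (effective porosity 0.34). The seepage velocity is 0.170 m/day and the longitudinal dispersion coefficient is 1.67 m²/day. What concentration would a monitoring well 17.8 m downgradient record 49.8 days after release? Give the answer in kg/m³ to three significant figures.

0.640 kg/m³

For an instantaneous plane source, C(x,t) = M/(n_e·A·√(4πDt)) · exp(−(x−vt)²/(4Dt)), with n_e·A the pore (flow) area.
Plume center vt = 0.170 × 49.8 = 8.466 m, so the well at 17.8 m is 9.334 m downgradient of the peak.
√(4πDt) = 32.33 m, giving peak height M/(n_e·A·√(4πDt)) = 44.9/(0.34 × 4.91 × 32.33) = 0.8319 kg/m³.
(x−vt)²/(4Dt) = (9.334)²/(4 × 1.67 × 49.8) = 0.2619; exp(−0.2619) = 0.7696.
C = 0.8319 × 0.7696 = 0.640 kg/m³.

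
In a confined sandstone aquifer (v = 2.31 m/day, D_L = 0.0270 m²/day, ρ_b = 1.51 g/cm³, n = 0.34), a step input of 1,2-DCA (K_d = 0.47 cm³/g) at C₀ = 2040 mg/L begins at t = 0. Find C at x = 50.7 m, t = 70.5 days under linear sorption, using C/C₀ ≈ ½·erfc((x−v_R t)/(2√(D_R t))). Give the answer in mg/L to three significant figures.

Retardation factor R = 1 + ρ_b·K_d/n = 1 + 1.51 × 0.47/0.34 = 3.087.
Sorption retards both mechanisms: v_R = v/R = 0.7483 m/day, D_R = D/R = 0.008746 m²/day.
v_R·t = 0.7483 × 70.5 = 52.75515 m; 2√(D_R t) = 1.570 m; argument = (50.7 − 52.75515)/1.570 = -1.309.
C = C₀ × ½·erfc(-1.309) = 2040 × 0.9679 = 1970 mg/L.

1970 mg/L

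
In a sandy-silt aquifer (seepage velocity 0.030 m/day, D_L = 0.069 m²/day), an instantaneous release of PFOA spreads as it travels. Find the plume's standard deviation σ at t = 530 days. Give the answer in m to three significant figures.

8.55 m

Dispersive spreading gives a Gaussian with σ² = 2Dt; advection only shifts the center.
σ = √(2 × 0.069 × 530) = 8.55 m.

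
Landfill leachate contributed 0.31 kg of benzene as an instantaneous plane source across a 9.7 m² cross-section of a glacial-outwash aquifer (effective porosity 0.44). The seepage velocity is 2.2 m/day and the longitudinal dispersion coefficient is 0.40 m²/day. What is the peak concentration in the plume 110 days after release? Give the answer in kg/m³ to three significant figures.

The peak of an instantaneous 1D plume sits at x = vt; there the Gaussian factor is 1 and C_max = M/(n_e·A·√(4πDt)), where n_e·A is the pore area the mass is dissolved in.
√(4πDt) = √(4π × 0.40 × 110) = 23.51 m, so C_max = 0.31/(0.44 × 9.7 × 23.51) = 0.00309 kg/m³.

0.00309 kg/m³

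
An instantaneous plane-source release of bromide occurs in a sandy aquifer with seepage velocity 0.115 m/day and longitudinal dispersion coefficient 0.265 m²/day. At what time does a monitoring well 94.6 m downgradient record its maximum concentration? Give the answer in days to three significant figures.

For the 1D instantaneous-source solution, setting ∂C/∂t = 0 at fixed x gives v²t² + 2Dt − x² = 0, so t = (√(D² + v²x²) − D)/v².
√(D² + v²x²) = √(0.265² + 0.115² × 94.6²) = 10.88; v² = 0.013225.
t = (10.88 − 0.265)/0.013225 = 803 days (vs. the pure-advection estimate x/v = 823 d).

803 days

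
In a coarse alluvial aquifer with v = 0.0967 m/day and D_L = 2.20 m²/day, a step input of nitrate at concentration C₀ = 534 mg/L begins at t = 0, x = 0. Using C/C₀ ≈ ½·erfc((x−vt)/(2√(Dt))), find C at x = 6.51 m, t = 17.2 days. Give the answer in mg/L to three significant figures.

154 mg/L

For a continuous step input, C/C₀ ≈ ½·erfc((x−vt)/(2√(Dt))).
vt = 0.0967 × 17.2 = 1.66324 m and 2√(Dt) = 2√(2.20 × 17.2) = 12.30 m.
Argument (x−vt)/(2√(Dt)) = (6.51 − 1.66324)/12.30 = 0.3940; ½·erfc(0.3940) = 0.2887.
C = 534 × 0.2887 = 154 mg/L.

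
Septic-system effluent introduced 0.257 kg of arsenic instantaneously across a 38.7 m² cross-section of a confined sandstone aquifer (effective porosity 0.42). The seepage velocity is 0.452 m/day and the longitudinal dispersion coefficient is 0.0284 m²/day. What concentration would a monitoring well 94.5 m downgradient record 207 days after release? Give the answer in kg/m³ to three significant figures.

0.00177 kg/m³

For an instantaneous plane source, C(x,t) = M/(n_e·A·√(4πDt)) · exp(−(x−vt)²/(4Dt)), with n_e·A the pore (flow) area.
Plume center vt = 0.452 × 207 = 93.564 m, so the well at 94.5 m is 0.936 m downgradient of the peak.
√(4πDt) = 8.595 m, giving peak height M/(n_e·A·√(4πDt)) = 0.257/(0.42 × 38.7 × 8.595) = 0.001840 kg/m³.
(x−vt)²/(4Dt) = (0.936)²/(4 × 0.0284 × 207) = 0.03726; exp(−0.03726) = 0.9634.
C = 0.001840 × 0.9634 = 0.00177 kg/m³.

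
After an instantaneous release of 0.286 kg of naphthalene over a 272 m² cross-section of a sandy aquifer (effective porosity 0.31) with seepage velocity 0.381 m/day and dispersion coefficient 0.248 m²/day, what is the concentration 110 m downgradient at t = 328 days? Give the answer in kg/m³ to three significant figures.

5.33e-05 kg/m³

For an instantaneous plane source, C(x,t) = M/(n_e·A·√(4πDt)) · exp(−(x−vt)²/(4Dt)), with n_e·A the pore (flow) area.
Plume center vt = 0.381 × 328 = 124.968 m, so the well at 110 m is 14.968 m upgradient of the peak.
√(4πDt) = 31.97 m, giving peak height M/(n_e·A·√(4πDt)) = 0.286/(0.31 × 272 × 31.97) = 0.0001061 kg/m³.
(x−vt)²/(4Dt) = (-14.968)²/(4 × 0.248 × 328) = 0.6886; exp(−0.6886) = 0.5023.
C = 0.0001061 × 0.5023 = 5.33e-05 kg/m³.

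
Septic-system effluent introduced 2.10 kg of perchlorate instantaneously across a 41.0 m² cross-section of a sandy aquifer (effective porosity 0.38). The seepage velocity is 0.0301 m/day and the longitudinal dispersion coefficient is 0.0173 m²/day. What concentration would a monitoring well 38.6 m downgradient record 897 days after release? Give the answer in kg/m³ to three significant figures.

0.00110 kg/m³

For an instantaneous plane source, C(x,t) = M/(n_e·A·√(4πDt)) · exp(−(x−vt)²/(4Dt)), with n_e·A the pore (flow) area.
Plume center vt = 0.0301 × 897 = 26.9997 m, so the well at 38.6 m is 11.6003 m downgradient of the peak.
√(4πDt) = 13.96 m, giving peak height M/(n_e·A·√(4πDt)) = 2.10/(0.38 × 41.0 × 13.96) = 0.009655 kg/m³.
(x−vt)²/(4Dt) = (11.6003)²/(4 × 0.0173 × 897) = 2.168; exp(−2.168) = 0.1144.
C = 0.009655 × 0.1144 = 0.00110 kg/m³.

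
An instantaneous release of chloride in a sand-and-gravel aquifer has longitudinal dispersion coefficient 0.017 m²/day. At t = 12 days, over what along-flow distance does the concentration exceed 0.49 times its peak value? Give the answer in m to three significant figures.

1.53 m

The plume is Gaussian with σ = √(2Dt) = √(2 × 0.017 × 12) = 0.6387 m.
C/C_peak = exp(−Δx²/(2σ²)) = 0.49 ⇒ Δx = σ·√(−2 ln 0.49) = 0.6387 × 1.194 = 0.7626 m.
Width = 2Δx = 1.53 m.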